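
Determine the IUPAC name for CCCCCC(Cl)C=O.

2-chloroheptanal

The longest carbon chain that includes the –CHO group has 7 carbons, so the parent hydride is heptane.
An aldehyde (terminal –CHO) is the principal characteristic group, giving the suffix -al.
Choose the numbering such that the aldehyde carbon is C-1 by definition.
With this numbering: a chloro group at C-2.
The name is 2-chloroheptanal.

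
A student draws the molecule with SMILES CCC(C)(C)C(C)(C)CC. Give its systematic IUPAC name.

3,3,4,4-tetramethylhexane

The parent chain contains 6 carbons (hexane).
Both numbering directions give the same locant set; either may be used.
That gives methyl groups at C-3 (×2) and C-4 (×2).
The name is 3,3,4,4-tetramethylhexane.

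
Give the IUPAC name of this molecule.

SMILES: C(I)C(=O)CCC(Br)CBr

Counting along the main chain through the carbonyl gives 6 carbons: the parent is hexane.
The highest-priority functional group is a ketone (C=O on an internal carbon), so the name ends in -one.
The numbering direction is chosen so that numbering from this end puts the carbonyl group at C-2 rather than C-5.
With this numbering: the carbonyl at C-2; bromo groups at C-5 and C-6; an iodo group at C-1.
Substituent prefixes are cited in alphabetical order (multiplying prefixes like di-/tri- are ignored for ordering).
Assembling the pieces gives 5,6-dibromo-1-iodohexan-2-one.

5,6-dibromo-1-iodohexan-2-one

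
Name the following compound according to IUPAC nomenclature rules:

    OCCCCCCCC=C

The longest chain bearing the –OH group and the multiple bond is 9 carbons long (nonane).
The highest-priority functional group is an alcohol (–OH), so the name ends in -ol.
There is one C=C double bond, indicated by the ending -ene.
The numbering direction is chosen so that numbering from this end puts the hydroxyl group at C-1 rather than C-9.
With this numbering: the hydroxyl at C-1; the double bond between C-8 and C-9.
The name is non-8-en-1-ol.

non-8-en-1-ol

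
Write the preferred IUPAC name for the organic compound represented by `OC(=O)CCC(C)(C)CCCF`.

The longest chain bearing the –COOH group is 7 carbons long (heptane).
The highest-priority functional group is a carboxylic acid (terminal –COOH), so the name ends in -oic acid.
Choose the numbering such that the carboxylic acid carbon is C-1 by definition.
This places a fluoro group at C-7; two methyl groups at C-4.
Prefixes are listed alphabetically: fluoro, methyl.
Putting it together: 7-fluoro-4,4-dimethylheptanoic acid.

7-fluoro-4,4-dimethylheptanoic acid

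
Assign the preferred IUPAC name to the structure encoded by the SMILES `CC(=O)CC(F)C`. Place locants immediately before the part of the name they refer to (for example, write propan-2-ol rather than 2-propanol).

Counting along the main chain through the carbonyl gives 5 carbons: the parent is pentane.
The principal characteristic group is a ketone (C=O on an internal carbon), named with the suffix -one.
The numbering direction is chosen so that numbering from this end puts the carbonyl group at C-2 rather than C-4.
This places the carbonyl at C-2; a fluoro group at C-4.
Assembling the pieces gives 4-fluoropentan-2-one.

4-fluoropentan-2-one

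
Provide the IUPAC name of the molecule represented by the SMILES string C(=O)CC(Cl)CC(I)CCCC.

Counting along the main chain through the –CHO group gives 9 carbons: the parent is nonane.
The highest-priority functional group is an aldehyde (terminal –CHO), so the name ends in -al.
Number the chain so that the aldehyde carbon is C-1 by definition.
That gives a chloro group at C-3; an iodo group at C-5.
Substituent prefixes are cited in alphabetical order (multiplying prefixes like di-/tri- are ignored for ordering).
The name is 3-chloro-5-iodononanal.

3-chloro-5-iodononanal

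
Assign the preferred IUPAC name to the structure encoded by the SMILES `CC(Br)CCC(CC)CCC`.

2-bromo-5-ethyloctane

The longest continuous carbon chain has 8 atoms, so the parent hydride is octane.
Number the chain so that the substituent locant set {2,5} is lower than {4,7} at the first point of difference.
That gives a bromo group at C-2; an ethyl group at C-5.
The substituents are ordered alphabetically, ignoring any di-/tri- multipliers.
The name is 2-bromo-5-ethyloctane.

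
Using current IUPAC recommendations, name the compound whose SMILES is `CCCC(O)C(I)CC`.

3-iodoheptan-4-ol

The longest chain bearing the –OH group is 7 carbons long (heptane).
The principal characteristic group is an alcohol (–OH), named with the suffix -ol.
Choose the numbering such that the substituent locant set {3} is lower than {5} at the first point of difference.
This places the hydroxyl at C-4; an iodo group at C-3.
Assembling the pieces gives 3-iodoheptan-4-ol.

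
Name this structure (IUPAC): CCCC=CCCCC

Counting along the main chain through the multiple bond gives 9 carbons: the parent is nonane.
The chain contains a C=C double bond, so the unsaturation ending is -ene.
Number the chain so that numbering from this end puts the double bond at C-4 rather than C-5.
This places the double bond between C-4 and C-5.
Assembling the pieces gives non-4-ene.

non-4-ene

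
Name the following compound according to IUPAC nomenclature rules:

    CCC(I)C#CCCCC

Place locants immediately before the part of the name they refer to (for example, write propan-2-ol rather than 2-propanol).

3-iodonon-4-yne

The longest carbon chain that includes the multiple bond has 9 carbons, so the parent hydride is nonane.
A C≡C triple bond in the chain gives the infix -yne-.
The numbering direction is chosen so that numbering from this end puts the triple bond at C-4 rather than C-5.
This places the triple bond between C-4 and C-5; an iodo group at C-3.
Putting it together: 3-iodonon-4-yne.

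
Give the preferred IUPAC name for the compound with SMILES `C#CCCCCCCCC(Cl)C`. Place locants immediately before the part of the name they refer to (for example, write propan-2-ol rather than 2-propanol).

Counting along the main chain through the multiple bond gives 11 carbons: the parent is undecane.
The chain contains a C≡C triple bond, so the unsaturation ending is -yne.
The numbering direction is chosen so that numbering from this end puts the triple bond at C-1 rather than C-10.
With this numbering: the triple bond between C-1 and C-2; a chloro group at C-10.
Assembling the pieces gives 10-chloroundec-1-yne.

10-chloroundec-1-yne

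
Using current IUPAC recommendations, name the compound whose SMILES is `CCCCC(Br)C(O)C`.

The longest carbon chain that includes the –OH group has 7 carbons, so the parent hydride is heptane.
The highest-priority functional group is an alcohol (–OH), so the name ends in -ol.
The numbering direction is chosen so that numbering from this end puts the hydroxyl group at C-2 rather than C-6.
With this numbering: the hydroxyl at C-2; a bromo group at C-3.
Assembling the pieces gives 3-bromoheptan-2-ol.

3-bromoheptan-2-ol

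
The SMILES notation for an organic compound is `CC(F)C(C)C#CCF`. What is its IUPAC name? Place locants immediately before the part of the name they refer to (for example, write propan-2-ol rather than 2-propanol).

The longest carbon chain that includes the multiple bond has 6 carbons, so the parent hydride is hexane.
There is one C≡C triple bond, indicated by the ending -yne.
Choose the numbering such that numbering from this end puts the triple bond at C-2 rather than C-4.
That gives the triple bond between C-2 and C-3; fluoro groups at C-1 and C-5; a methyl group at C-4.
Substituent prefixes are cited in alphabetical order (multiplying prefixes like di-/tri- are ignored for ordering).
The name is 1,5-difluoro-4-methylhex-2-yne.

1,5-difluoro-4-methylhex-2-yne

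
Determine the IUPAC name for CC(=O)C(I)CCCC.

3-iodoheptan-2-one

Counting along the main chain through the carbonyl gives 7 carbons: the parent is heptane.
A ketone (C=O on an internal carbon) is the principal characteristic group, giving the suffix -one.
Choose the numbering such that numbering from this end puts the carbonyl group at C-2 rather than C-6.
That gives the carbonyl at C-2; an iodo group at C-3.
Putting it together: 3-iodoheptan-2-one.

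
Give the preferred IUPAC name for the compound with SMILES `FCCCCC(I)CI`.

6-fluoro-1,2-diiodohexane

The longest continuous carbon chain has 6 atoms, so the parent hydride is hexane.
The numbering direction is chosen so that the substituent locant set {1,2,6} is lower than {1,5,6} at the first point of difference.
This places a fluoro group at C-6; iodo groups at C-1 and C-2.
Substituent prefixes are cited in alphabetical order (multiplying prefixes like di-/tri- are ignored for ordering).
The name is 6-fluoro-1,2-diiodohexane.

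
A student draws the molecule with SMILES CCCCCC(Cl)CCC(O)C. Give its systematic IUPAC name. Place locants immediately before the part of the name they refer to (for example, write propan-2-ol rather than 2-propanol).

5-chlorodecan-2-ol

The longest chain bearing the –OH group is 10 carbons long (decane).
The principal characteristic group is an alcohol (–OH), named with the suffix -ol.
Choose the numbering such that numbering from this end puts the hydroxyl group at C-2 rather than C-9.
This places the hydroxyl at C-2; a chloro group at C-5.
Putting it together: 5-chlorodecan-2-ol.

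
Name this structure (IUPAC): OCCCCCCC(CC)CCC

The longest chain bearing the –OH group is 10 carbons long (decane).
The highest-priority functional group is an alcohol (–OH), so the name ends in -ol.
Choose the numbering such that numbering from this end puts the hydroxyl group at C-1 rather than C-10.
With this numbering: the hydroxyl at C-1; an ethyl group at C-7.
The name is 7-ethyldecan-1-ol.

7-ethyldecan-1-ol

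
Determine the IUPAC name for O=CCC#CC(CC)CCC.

5-ethyloct-3-ynal

Counting along the main chain through the –CHO group and the multiple bond gives 8 carbons: the parent is octane.
An aldehyde (terminal –CHO) is the principal characteristic group, giving the suffix -al.
A C≡C triple bond in the chain gives the infix -yne-.
The numbering direction is chosen so that the aldehyde carbon is C-1 by definition.
That gives the triple bond between C-3 and C-4; an ethyl group at C-5.
Putting it together: 5-ethyloct-3-ynal.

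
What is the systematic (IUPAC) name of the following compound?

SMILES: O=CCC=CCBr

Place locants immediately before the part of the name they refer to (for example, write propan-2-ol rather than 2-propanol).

The longest carbon chain that includes the –CHO group and the multiple bond has 5 carbons, so the parent hydride is pentane.
The principal characteristic group is an aldehyde (terminal –CHO), named with the suffix -al.
There is one C=C double bond, indicated by the ending -ene.
Choose the numbering such that the aldehyde carbon is C-1 by definition.
This places the double bond between C-3 and C-4; a bromo group at C-5.
Assembling the pieces gives 5-bromopent-3-enal.

5-bromopent-3-enal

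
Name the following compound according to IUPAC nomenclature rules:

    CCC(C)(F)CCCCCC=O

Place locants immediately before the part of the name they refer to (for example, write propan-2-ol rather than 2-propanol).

7-fluoro-7-methylnonanal

The longest chain bearing the –CHO group is 9 carbons long (nonane).
An aldehyde (terminal –CHO) is the principal characteristic group, giving the suffix -al.
The numbering direction is chosen so that the aldehyde carbon is C-1 by definition.
This places a fluoro group at C-7; a methyl group at C-7.
Prefixes are listed alphabetically: fluoro, methyl.
Putting it together: 7-fluoro-7-methylnonanal.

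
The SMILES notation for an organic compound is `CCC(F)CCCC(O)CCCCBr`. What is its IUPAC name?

1-bromo-9-fluoroundecan-5-ol

The longest chain bearing the –OH group is 11 carbons long (undecane).
The principal characteristic group is an alcohol (–OH), named with the suffix -ol.
Number the chain so that numbering from this end puts the hydroxyl group at C-5 rather than C-7.
This places the hydroxyl at C-5; a bromo group at C-1; a fluoro group at C-9.
The substituents are ordered alphabetically, ignoring any di-/tri- multipliers.
Putting it together: 1-bromo-9-fluoroundecan-5-ol.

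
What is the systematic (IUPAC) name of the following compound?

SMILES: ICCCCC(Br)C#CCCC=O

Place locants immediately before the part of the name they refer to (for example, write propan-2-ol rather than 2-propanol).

The longest carbon chain that includes the –CHO group and the multiple bond has 10 carbons, so the parent hydride is decane.
The highest-priority functional group is an aldehyde (terminal –CHO), so the name ends in -al.
The chain contains a C≡C triple bond, so the unsaturation ending is -yne.
Choose the numbering such that the aldehyde carbon is C-1 by definition.
That gives the triple bond between C-4 and C-5; a bromo group at C-6; an iodo group at C-10.
Prefixes are listed alphabetically: bromo, iodo.
Assembling the pieces gives 6-bromo-10-iododec-4-ynal.

6-bromo-10-iododec-4-ynal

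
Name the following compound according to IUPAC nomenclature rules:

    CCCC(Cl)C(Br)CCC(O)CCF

6-bromo-7-chloro-1-fluorodecan-3-ol

The longest chain bearing the –OH group is 10 carbons long (decane).
The principal characteristic group is an alcohol (–OH), named with the suffix -ol.
Number the chain so that numbering from this end puts the hydroxyl group at C-3 rather than C-8.
That gives the hydroxyl at C-3; a bromo group at C-6; a chloro group at C-7; a fluoro group at C-1.
Substituent prefixes are cited in alphabetical order (multiplying prefixes like di-/tri- are ignored for ordering).
Assembling the pieces gives 6-bromo-7-chloro-1-fluorodecan-3-ol.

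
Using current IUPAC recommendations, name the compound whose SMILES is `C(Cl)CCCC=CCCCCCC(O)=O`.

12-chlorododec-7-enoic acid

The longest chain bearing the –COOH group and the multiple bond is 12 carbons long (dodecane).
The highest-priority functional group is a carboxylic acid (terminal –COOH), so the name ends in -oic acid.
The chain contains a C=C double bond, so the unsaturation ending is -ene.
Number the chain so that the carboxylic acid carbon is C-1 by definition.
With this numbering: the double bond between C-7 and C-8; a chloro group at C-12.
The name is 12-chlorododec-7-enoic acid.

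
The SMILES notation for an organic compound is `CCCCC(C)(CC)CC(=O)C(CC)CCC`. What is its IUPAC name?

The longest carbon chain that includes the carbonyl has 11 carbons, so the parent hydride is undecane.
The principal characteristic group is a ketone (C=O on an internal carbon), named with the suffix -one.
The numbering direction is chosen so that numbering from this end puts the carbonyl group at C-5 rather than C-7.
This places the carbonyl at C-5; ethyl groups at C-4 and C-7; a methyl group at C-7.
The substituents are ordered alphabetically, ignoring any di-/tri- multipliers.
Putting it together: 4,7-diethyl-7-methylundecan-5-one.

4,7-diethyl-7-methylundecan-5-one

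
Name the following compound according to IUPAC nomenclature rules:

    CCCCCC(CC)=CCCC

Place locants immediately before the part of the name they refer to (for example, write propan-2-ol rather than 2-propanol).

Counting along the main chain through the multiple bond gives 10 carbons: the parent is decane.
The chain contains a C=C double bond, so the unsaturation ending is -ene.
Choose the numbering such that numbering from this end puts the double bond at C-4 rather than C-6.
This places the double bond between C-4 and C-5; an ethyl group at C-5.
The name is 5-ethyldec-4-ene.

5-ethyldec-4-ene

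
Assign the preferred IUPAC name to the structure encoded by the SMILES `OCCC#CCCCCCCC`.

Counting along the main chain through the –OH group and the multiple bond gives 11 carbons: the parent is undecane.
The principal characteristic group is an alcohol (–OH), named with the suffix -ol.
The chain contains a C≡C triple bond, so the unsaturation ending is -yne.
Choose the numbering such that numbering from this end puts the hydroxyl group at C-1 rather than C-11.
This places the hydroxyl at C-1; the triple bond between C-3 and C-4.
Putting it together: undec-3-yn-1-ol.

undec-3-yn-1-ol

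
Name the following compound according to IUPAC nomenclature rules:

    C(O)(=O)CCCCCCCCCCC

The longest chain bearing the –COOH group is 12 carbons long (dodecane).
The highest-priority functional group is a carboxylic acid (terminal –COOH), so the name ends in -oic acid.
The numbering direction is chosen so that the carboxylic acid carbon is C-1 by definition.
Putting it together: dodecanoic acid.

dodecanoic acid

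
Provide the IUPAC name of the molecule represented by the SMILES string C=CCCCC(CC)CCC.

The longest carbon chain that includes the multiple bond has 9 carbons, so the parent hydride is nonane.
A C=C double bond in the chain gives the infix -ene-.
The numbering direction is chosen so that numbering from this end puts the double bond at C-1 rather than C-8.
This places the double bond between C-1 and C-2; an ethyl group at C-6.
Assembling the pieces gives 6-ethylnon-1-ene.

6-ethylnon-1-ene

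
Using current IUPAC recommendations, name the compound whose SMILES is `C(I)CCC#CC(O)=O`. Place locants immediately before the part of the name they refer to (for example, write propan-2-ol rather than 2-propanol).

6-iodohex-2-ynoic acid

The longest chain bearing the –COOH group and the multiple bond is 6 carbons long (hexane).
The principal characteristic group is a carboxylic acid (terminal –COOH), named with the suffix -oic acid.
There is one C≡C triple bond, indicated by the ending -yne.
Choose the numbering such that the carboxylic acid carbon is C-1 by definition.
This places the triple bond between C-2 and C-3; an iodo group at C-6.
Putting it together: 6-iodohex-2-ynoic acid.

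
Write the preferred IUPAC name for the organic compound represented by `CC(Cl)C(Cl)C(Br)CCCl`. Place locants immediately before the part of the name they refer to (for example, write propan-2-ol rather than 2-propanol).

3-bromo-1,4,5-trichlorohexane

The longest carbon chain is 6 atoms: the parent is hexane.
Choose the numbering such that the substituent locant set {1,3,4,5} is lower than {2,3,4,6} at the first point of difference.
With this numbering: a bromo group at C-3; chloro groups at C-1 and C-4 and C-5.
Prefixes are listed alphabetically: bromo, chloro.
Assembling the pieces gives 3-bromo-1,4,5-trichlorohexane.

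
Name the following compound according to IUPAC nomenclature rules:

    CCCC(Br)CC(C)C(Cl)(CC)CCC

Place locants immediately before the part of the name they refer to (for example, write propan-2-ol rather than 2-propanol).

7-bromo-4-chloro-4-ethyl-5-methyldecane

The longest continuous carbon chain has 10 atoms, so the parent hydride is decane.
The numbering direction is chosen so that the substituent locant set {4,4,5,7} is lower than {4,6,7,7} at the first point of difference.
That gives a bromo group at C-7; a chloro group at C-4; an ethyl group at C-4; a methyl group at C-5.
The substituents are ordered alphabetically, ignoring any di-/tri- multipliers.
Assembling the pieces gives 7-bromo-4-chloro-4-ethyl-5-methyldecane.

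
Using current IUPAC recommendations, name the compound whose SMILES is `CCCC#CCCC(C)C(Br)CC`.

9-bromo-8-methylundec-4-yne

Counting along the main chain through the multiple bond gives 11 carbons: the parent is undecane.
There is one C≡C triple bond, indicated by the ending -yne.
Choose the numbering such that numbering from this end puts the triple bond at C-4 rather than C-7.
This places the triple bond between C-4 and C-5; a bromo group at C-9; a methyl group at C-8.
Substituent prefixes are cited in alphabetical order (multiplying prefixes like di-/tri- are ignored for ordering).
Putting it together: 9-bromo-8-methylundec-4-yne.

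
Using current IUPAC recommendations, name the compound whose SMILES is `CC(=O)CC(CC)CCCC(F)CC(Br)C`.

10-bromo-4-ethyl-8-fluoroundecan-2-one

Counting along the main chain through the carbonyl gives 11 carbons: the parent is undecane.
A ketone (C=O on an internal carbon) is the principal characteristic group, giving the suffix -one.
The numbering direction is chosen so that numbering from this end puts the carbonyl group at C-2 rather than C-10.
With this numbering: the carbonyl at C-2; a bromo group at C-10; an ethyl group at C-4; a fluoro group at C-8.
Substituent prefixes are cited in alphabetical order (multiplying prefixes like di-/tri- are ignored for ordering).
Putting it together: 10-bromo-4-ethyl-8-fluoroundecan-2-one.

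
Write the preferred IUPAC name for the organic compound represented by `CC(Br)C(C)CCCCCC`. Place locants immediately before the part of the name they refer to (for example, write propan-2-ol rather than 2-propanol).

The longest continuous carbon chain has 9 atoms, so the parent hydride is nonane.
Choose the numbering such that the substituent locant set {2,3} is lower than {7,8} at the first point of difference.
With this numbering: a bromo group at C-2; a methyl group at C-3.
Substituent prefixes are cited in alphabetical order (multiplying prefixes like di-/tri- are ignored for ordering).
Putting it together: 2-bromo-3-methylnonane.

2-bromo-3-methylnonane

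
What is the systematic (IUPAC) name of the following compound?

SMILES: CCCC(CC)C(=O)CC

Counting along the main chain through the carbonyl gives 7 carbons: the parent is heptane.
The principal characteristic group is a ketone (C=O on an internal carbon), named with the suffix -one.
The numbering direction is chosen so that numbering from this end puts the carbonyl group at C-3 rather than C-5.
This places the carbonyl at C-3; an ethyl group at C-4.
Putting it together: 4-ethylheptan-3-one.

4-ethylheptan-3-one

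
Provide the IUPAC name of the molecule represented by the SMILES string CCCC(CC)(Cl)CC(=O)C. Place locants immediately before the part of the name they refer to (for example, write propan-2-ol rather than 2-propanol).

4-chloro-4-ethylheptan-2-one

The longest chain bearing the carbonyl is 7 carbons long (heptane).
The principal characteristic group is a ketone (C=O on an internal carbon), named with the suffix -one.
Number the chain so that numbering from this end puts the carbonyl group at C-2 rather than C-6.
With this numbering: the carbonyl at C-2; a chloro group at C-4; an ethyl group at C-4.
Prefixes are listed alphabetically: chloro, ethyl.
The name is 4-chloro-4-ethylheptan-2-one.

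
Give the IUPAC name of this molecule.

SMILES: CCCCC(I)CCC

4-iodooctane

The longest continuous carbon chain has 8 atoms, so the parent hydride is octane.
The numbering direction is chosen so that the substituent locant set {4} is lower than {5} at the first point of difference.
That gives an iodo group at C-4.
The name is 4-iodooctane.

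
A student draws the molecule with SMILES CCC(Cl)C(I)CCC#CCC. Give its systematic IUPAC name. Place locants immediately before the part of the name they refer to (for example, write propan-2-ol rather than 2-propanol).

8-chloro-7-iododec-3-yne

The longest chain bearing the multiple bond is 10 carbons long (decane).
The chain contains a C≡C triple bond, so the unsaturation ending is -yne.
Number the chain so that numbering from this end puts the triple bond at C-3 rather than C-7.
This places the triple bond between C-3 and C-4; a chloro group at C-8; an iodo group at C-7.
The substituents are ordered alphabetically, ignoring any di-/tri- multipliers.
Putting it together: 8-chloro-7-iododec-3-yne.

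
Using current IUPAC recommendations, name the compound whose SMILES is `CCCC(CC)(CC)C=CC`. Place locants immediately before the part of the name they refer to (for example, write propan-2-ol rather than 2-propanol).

The longest carbon chain that includes the multiple bond has 7 carbons, so the parent hydride is heptane.
The chain contains a C=C double bond, so the unsaturation ending is -ene.
Number the chain so that numbering from this end puts the double bond at C-2 rather than C-5.
That gives the double bond between C-2 and C-3; two ethyl groups at C-4.
Assembling the pieces gives 4,4-diethylhept-2-ene.

4,4-diethylhept-2-ene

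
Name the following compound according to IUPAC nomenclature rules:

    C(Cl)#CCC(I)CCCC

1-chloro-4-iodooct-1-yne

Counting along the main chain through the multiple bond gives 8 carbons: the parent is octane.
The chain contains a C≡C triple bond, so the unsaturation ending is -yne.
The numbering direction is chosen so that numbering from this end puts the triple bond at C-1 rather than C-7.
This places the triple bond between C-1 and C-2; a chloro group at C-1; an iodo group at C-4.
Prefixes are listed alphabetically: chloro, iodo.
Assembling the pieces gives 1-chloro-4-iodooct-1-yne.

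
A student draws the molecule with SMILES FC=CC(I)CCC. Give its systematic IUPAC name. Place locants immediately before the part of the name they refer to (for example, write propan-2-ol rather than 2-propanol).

1-fluoro-3-iodohex-1-ene

The longest carbon chain that includes the multiple bond has 6 carbons, so the parent hydride is hexane.
There is one C=C double bond, indicated by the ending -ene.
Number the chain so that numbering from this end puts the double bond at C-1 rather than C-5.
This places the double bond between C-1 and C-2; a fluoro group at C-1; an iodo group at C-3.
Substituent prefixes are cited in alphabetical order (multiplying prefixes like di-/tri- are ignored for ordering).
Assembling the pieces gives 1-fluoro-3-iodohex-1-ene.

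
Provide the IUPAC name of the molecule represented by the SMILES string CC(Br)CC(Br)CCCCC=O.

Counting along the main chain through the –CHO group gives 9 carbons: the parent is nonane.
An aldehyde (terminal –CHO) is the principal characteristic group, giving the suffix -al.
The numbering direction is chosen so that the aldehyde carbon is C-1 by definition.
With this numbering: bromo groups at C-6 and C-8.
Assembling the pieces gives 6,8-dibromononanal.

6,8-dibromononanal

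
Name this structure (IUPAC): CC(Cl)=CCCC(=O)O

Counting along the main chain through the –COOH group and the multiple bond gives 6 carbons: the parent is hexane.
The highest-priority functional group is a carboxylic acid (terminal –COOH), so the name ends in -oic acid.
The chain contains a C=C double bond, so the unsaturation ending is -ene.
The numbering direction is chosen so that the carboxylic acid carbon is C-1 by definition.
With this numbering: the double bond between C-4 and C-5; a chloro group at C-5.
Putting it together: 5-chlorohex-4-enoic acid.

5-chlorohex-4-enoic acid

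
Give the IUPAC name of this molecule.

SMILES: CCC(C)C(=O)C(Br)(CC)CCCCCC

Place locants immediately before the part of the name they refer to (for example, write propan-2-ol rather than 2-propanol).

The longest carbon chain that includes the carbonyl has 11 carbons, so the parent hydride is undecane.
The principal characteristic group is a ketone (C=O on an internal carbon), named with the suffix -one.
Number the chain so that numbering from this end puts the carbonyl group at C-4 rather than C-8.
This places the carbonyl at C-4; a bromo group at C-5; an ethyl group at C-5; a methyl group at C-3.
Substituent prefixes are cited in alphabetical order (multiplying prefixes like di-/tri- are ignored for ordering).
Assembling the pieces gives 5-bromo-5-ethyl-3-methylundecan-4-one.

5-bromo-5-ethyl-3-methylundecan-4-one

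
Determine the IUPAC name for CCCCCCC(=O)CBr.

1-bromooctan-2-one

Counting along the main chain through the carbonyl gives 8 carbons: the parent is octane.
A ketone (C=O on an internal carbon) is the principal characteristic group, giving the suffix -one.
The numbering direction is chosen so that numbering from this end puts the carbonyl group at C-2 rather than C-7.
That gives the carbonyl at C-2; a bromo group at C-1.
Putting it together: 1-bromooctan-2-one.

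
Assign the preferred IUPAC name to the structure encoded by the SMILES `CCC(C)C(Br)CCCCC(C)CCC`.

4-bromo-3,9-dimethyldodecane

The parent chain contains 12 carbons (dodecane).
The numbering direction is chosen so that the substituent locant set {3,4,9} is lower than {4,9,10} at the first point of difference.
This places a bromo group at C-4; methyl groups at C-3 and C-9.
Prefixes are listed alphabetically: bromo, methyl.
The name is 4-bromo-3,9-dimethyldodecane.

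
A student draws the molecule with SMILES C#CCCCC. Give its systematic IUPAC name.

The longest chain bearing the multiple bond is 6 carbons long (hexane).
The chain contains a C≡C triple bond, so the unsaturation ending is -yne.
The numbering direction is chosen so that numbering from this end puts the triple bond at C-1 rather than C-5.
This places the triple bond between C-1 and C-2.
Putting it together: hex-1-yne.

hex-1-yne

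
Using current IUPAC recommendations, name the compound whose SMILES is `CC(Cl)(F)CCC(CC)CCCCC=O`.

9-chloro-6-ethyl-9-fluorodecanal

Counting along the main chain through the –CHO group gives 10 carbons: the parent is decane.
The highest-priority functional group is an aldehyde (terminal –CHO), so the name ends in -al.
Number the chain so that the aldehyde carbon is C-1 by definition.
This places a chloro group at C-9; an ethyl group at C-6; a fluoro group at C-9.
The substituents are ordered alphabetically, ignoring any di-/tri- multipliers.
Putting it together: 9-chloro-6-ethyl-9-fluorodecanal.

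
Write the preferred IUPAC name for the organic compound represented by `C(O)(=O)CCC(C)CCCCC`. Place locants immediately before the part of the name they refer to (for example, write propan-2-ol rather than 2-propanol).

4-methylnonanoic acid

The longest carbon chain that includes the –COOH group has 9 carbons, so the parent hydride is nonane.
The principal characteristic group is a carboxylic acid (terminal –COOH), named with the suffix -oic acid.
Number the chain so that the carboxylic acid carbon is C-1 by definition.
That gives a methyl group at C-4.
The name is 4-methylnonanoic acid.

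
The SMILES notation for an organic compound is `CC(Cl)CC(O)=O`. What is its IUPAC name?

Counting along the main chain through the –COOH group gives 4 carbons: the parent is butane.
The highest-priority functional group is a carboxylic acid (terminal –COOH), so the name ends in -oic acid.
The numbering direction is chosen so that the carboxylic acid carbon is C-1 by definition.
That gives a chloro group at C-3.
The name is 3-chlorobutanoic acid.

3-chlorobutanoic acid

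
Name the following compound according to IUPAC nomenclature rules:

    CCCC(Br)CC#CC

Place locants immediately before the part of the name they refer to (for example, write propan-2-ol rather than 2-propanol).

The longest chain bearing the multiple bond is 8 carbons long (octane).
The chain contains a C≡C triple bond, so the unsaturation ending is -yne.
Number the chain so that numbering from this end puts the triple bond at C-2 rather than C-6.
That gives the triple bond between C-2 and C-3; a bromo group at C-5.
Putting it together: 5-bromooct-2-yne.

5-bromooct-2-yne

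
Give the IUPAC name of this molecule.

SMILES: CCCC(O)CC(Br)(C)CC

Counting along the main chain through the –OH group gives 8 carbons: the parent is octane.
The highest-priority functional group is an alcohol (–OH), so the name ends in -ol.
Choose the numbering such that numbering from this end puts the hydroxyl group at C-4 rather than C-5.
With this numbering: the hydroxyl at C-4; a bromo group at C-6; a methyl group at C-6.
The substituents are ordered alphabetically, ignoring any di-/tri- multipliers.
Putting it together: 6-bromo-6-methyloctan-4-ol.

6-bromo-6-methyloctan-4-ol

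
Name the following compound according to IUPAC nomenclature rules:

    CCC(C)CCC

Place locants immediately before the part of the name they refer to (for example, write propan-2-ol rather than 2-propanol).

The longest continuous carbon chain has 6 atoms, so the parent hydride is hexane.
Choose the numbering such that the substituent locant set {3} is lower than {4} at the first point of difference.
That gives a methyl group at C-3.
Assembling the pieces gives 3-methylhexane.

3-methylhexane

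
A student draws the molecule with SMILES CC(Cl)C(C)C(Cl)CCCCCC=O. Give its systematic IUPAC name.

7,9-dichloro-8-methyldecanal

The longest carbon chain that includes the –CHO group has 10 carbons, so the parent hydride is decane.
The highest-priority functional group is an aldehyde (terminal –CHO), so the name ends in -al.
Choose the numbering such that the aldehyde carbon is C-1 by definition.
With this numbering: chloro groups at C-7 and C-9; a methyl group at C-8.
Substituent prefixes are cited in alphabetical order (multiplying prefixes like di-/tri- are ignored for ordering).
Putting it together: 7,9-dichloro-8-methyldecanal.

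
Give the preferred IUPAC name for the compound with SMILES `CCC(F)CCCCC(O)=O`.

6-fluorooctanoic acid

The longest chain bearing the –COOH group is 8 carbons long (octane).
A carboxylic acid (terminal –COOH) is the principal characteristic group, giving the suffix -oic acid.
Number the chain so that the carboxylic acid carbon is C-1 by definition.
That gives a fluoro group at C-6.
The name is 6-fluorooctanoic acid.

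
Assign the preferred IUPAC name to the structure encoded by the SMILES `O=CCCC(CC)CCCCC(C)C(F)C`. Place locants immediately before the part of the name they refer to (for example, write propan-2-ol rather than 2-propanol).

4-ethyl-10-fluoro-9-methylundecanal

The longest chain bearing the –CHO group is 11 carbons long (undecane).
The highest-priority functional group is an aldehyde (terminal –CHO), so the name ends in -al.
Number the chain so that the aldehyde carbon is C-1 by definition.
This places an ethyl group at C-4; a fluoro group at C-10; a methyl group at C-9.
The substituents are ordered alphabetically, ignoring any di-/tri- multipliers.
Assembling the pieces gives 4-ethyl-10-fluoro-9-methylundecanal.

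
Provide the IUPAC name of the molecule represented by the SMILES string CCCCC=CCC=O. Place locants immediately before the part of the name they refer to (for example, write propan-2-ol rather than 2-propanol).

The longest carbon chain that includes the –CHO group and the multiple bond has 8 carbons, so the parent hydride is octane.
The highest-priority functional group is an aldehyde (terminal –CHO), so the name ends in -al.
The chain contains a C=C double bond, so the unsaturation ending is -ene.
The numbering direction is chosen so that the aldehyde carbon is C-1 by definition.
That gives the double bond between C-3 and C-4.
The name is oct-3-enal.

oct-3-enal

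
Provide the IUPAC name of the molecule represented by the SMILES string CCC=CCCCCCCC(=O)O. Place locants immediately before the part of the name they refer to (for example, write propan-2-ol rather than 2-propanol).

undec-8-enoic acid

The longest chain bearing the –COOH group and the multiple bond is 11 carbons long (undecane).
The highest-priority functional group is a carboxylic acid (terminal –COOH), so the name ends in -oic acid.
There is one C=C double bond, indicated by the ending -ene.
Number the chain so that the carboxylic acid carbon is C-1 by definition.
With this numbering: the double bond between C-8 and C-9.
The name is undec-8-enoic acid.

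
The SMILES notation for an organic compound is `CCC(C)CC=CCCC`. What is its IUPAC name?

The longest carbon chain that includes the multiple bond has 9 carbons, so the parent hydride is nonane.
There is one C=C double bond, indicated by the ending -ene.
Choose the numbering such that numbering from this end puts the double bond at C-4 rather than C-5.
This places the double bond between C-4 and C-5; a methyl group at C-7.
Assembling the pieces gives 7-methylnon-4-ene.

7-methylnon-4-ene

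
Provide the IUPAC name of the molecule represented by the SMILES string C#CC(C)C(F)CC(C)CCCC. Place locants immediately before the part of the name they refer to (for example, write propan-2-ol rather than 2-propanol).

4-fluoro-3,6-dimethyldec-1-yne

The longest chain bearing the multiple bond is 10 carbons long (decane).
A C≡C triple bond in the chain gives the infix -yne-.
Choose the numbering such that numbering from this end puts the triple bond at C-1 rather than C-9.
That gives the triple bond between C-1 and C-2; a fluoro group at C-4; methyl groups at C-3 and C-6.
Substituent prefixes are cited in alphabetical order (multiplying prefixes like di-/tri- are ignored for ordering).
The name is 4-fluoro-3,6-dimethyldec-1-yne.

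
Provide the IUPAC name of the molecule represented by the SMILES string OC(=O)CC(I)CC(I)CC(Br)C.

7-bromo-3,5-diiodooctanoic acid

The longest carbon chain that includes the –COOH group has 8 carbons, so the parent hydride is octane.
The highest-priority functional group is a carboxylic acid (terminal –COOH), so the name ends in -oic acid.
Choose the numbering such that the carboxylic acid carbon is C-1 by definition.
With this numbering: a bromo group at C-7; iodo groups at C-3 and C-5.
Substituent prefixes are cited in alphabetical order (multiplying prefixes like di-/tri- are ignored for ordering).
Assembling the pieces gives 7-bromo-3,5-diiodooctanoic acid.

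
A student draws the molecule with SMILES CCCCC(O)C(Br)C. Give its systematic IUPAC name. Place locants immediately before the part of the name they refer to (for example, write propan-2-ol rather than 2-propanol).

Counting along the main chain through the –OH group gives 7 carbons: the parent is heptane.
The principal characteristic group is an alcohol (–OH), named with the suffix -ol.
The numbering direction is chosen so that numbering from this end puts the hydroxyl group at C-3 rather than C-5.
This places the hydroxyl at C-3; a bromo group at C-2.
Assembling the pieces gives 2-bromoheptan-3-ol.

2-bromoheptan-3-ol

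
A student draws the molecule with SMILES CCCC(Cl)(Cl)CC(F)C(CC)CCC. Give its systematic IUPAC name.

The longest continuous carbon chain has 10 atoms, so the parent hydride is decane.
Number the chain so that the substituent locant set {4,4,6,7} is lower than {4,5,7,7} at the first point of difference.
With this numbering: two chloro groups at C-4; an ethyl group at C-7; a fluoro group at C-6.
Prefixes are listed alphabetically: chloro, ethyl, fluoro.
The name is 4,4-dichloro-7-ethyl-6-fluorodecane.

4,4-dichloro-7-ethyl-6-fluorodecane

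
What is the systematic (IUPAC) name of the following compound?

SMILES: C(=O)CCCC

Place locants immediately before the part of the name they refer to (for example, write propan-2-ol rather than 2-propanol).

pentanal

The longest carbon chain that includes the –CHO group has 5 carbons, so the parent hydride is pentane.
The highest-priority functional group is an aldehyde (terminal –CHO), so the name ends in -al.
Choose the numbering such that the aldehyde carbon is C-1 by definition.
The name is pentanal.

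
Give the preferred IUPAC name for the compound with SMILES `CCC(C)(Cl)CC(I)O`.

3-chloro-1-iodo-3-methylpentan-1-ol

The longest carbon chain that includes the –OH group has 5 carbons, so the parent hydride is pentane.
The highest-priority functional group is an alcohol (–OH), so the name ends in -ol.
Choose the numbering such that numbering from this end puts the hydroxyl group at C-1 rather than C-5.
This places the hydroxyl at C-1; a chloro group at C-3; an iodo group at C-1; a methyl group at C-3.
The substituents are ordered alphabetically, ignoring any di-/tri- multipliers.
Putting it together: 3-chloro-1-iodo-3-methylpentan-1-ol.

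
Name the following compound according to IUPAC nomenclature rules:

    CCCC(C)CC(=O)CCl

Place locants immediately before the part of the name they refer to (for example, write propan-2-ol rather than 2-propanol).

1-chloro-4-methylheptan-2-one

The longest carbon chain that includes the carbonyl has 7 carbons, so the parent hydride is heptane.
The principal characteristic group is a ketone (C=O on an internal carbon), named with the suffix -one.
The numbering direction is chosen so that numbering from this end puts the carbonyl group at C-2 rather than C-6.
This places the carbonyl at C-2; a chloro group at C-1; a methyl group at C-4.
Substituent prefixes are cited in alphabetical order (multiplying prefixes like di-/tri- are ignored for ordering).
Assembling the pieces gives 1-chloro-4-methylheptan-2-one.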